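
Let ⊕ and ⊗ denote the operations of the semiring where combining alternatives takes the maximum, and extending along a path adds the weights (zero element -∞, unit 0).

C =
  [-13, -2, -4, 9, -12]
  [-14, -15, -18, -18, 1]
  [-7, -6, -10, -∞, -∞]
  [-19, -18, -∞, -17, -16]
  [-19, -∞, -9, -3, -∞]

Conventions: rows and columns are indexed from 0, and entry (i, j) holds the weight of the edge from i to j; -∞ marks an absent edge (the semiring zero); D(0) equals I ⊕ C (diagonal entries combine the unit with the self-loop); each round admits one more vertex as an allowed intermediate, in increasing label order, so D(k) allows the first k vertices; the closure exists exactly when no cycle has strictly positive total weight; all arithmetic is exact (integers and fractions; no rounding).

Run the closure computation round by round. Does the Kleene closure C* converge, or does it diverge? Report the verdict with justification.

D(0):
  [0, -2, -4, 9, -12]
  [-14, 0, -18, -18, 1]
  [-7, -6, 0, -∞, -∞]
  [-19, -18, -∞, 0, -16]
  [-19, -∞, -9, -3, 0]
D(1):
  [0, -2, -4, 9, -12]
  [-14, 0, -18, -5, 1]
  [-7, -6, 0, 2, -19]
  [-19, -18, -23, 0, -16]
  [-19, -21, -9, -3, 0]
D(2):
  [0, -2, -4, 9, -1]
  [-14, 0, -18, -5, 1]
  [-7, -6, 0, 2, -5]
  [-19, -18, -23, 0, -16]
  [-19, -21, -9, -3, 0]
D(3):
  [0, -2, -4, 9, -1]
  [-14, 0, -18, -5, 1]
  [-7, -6, 0, 2, -5]
  [-19, -18, -23, 0, -16]
  [-16, -15, -9, -3, 0]
D(4):
  [0, -2, -4, 9, -1]
  [-14, 0, -18, -5, 1]
  [-7, -6, 0, 2, -5]
  [-19, -18, -23, 0, -16]
  [-16, -15, -9, -3, 0]
D(5):
  [0, -2, -4, 9, -1]
  [-14, 0, -8, -2, 1]
  [-7, -6, 0, 2, -5]
  [-19, -18, -23, 0, -16]
  [-16, -15, -9, -3, 0]
Key observation: every diagonal entry stays at the unit through all rounds, so no improving cycle exists.
Answer: CONVERGES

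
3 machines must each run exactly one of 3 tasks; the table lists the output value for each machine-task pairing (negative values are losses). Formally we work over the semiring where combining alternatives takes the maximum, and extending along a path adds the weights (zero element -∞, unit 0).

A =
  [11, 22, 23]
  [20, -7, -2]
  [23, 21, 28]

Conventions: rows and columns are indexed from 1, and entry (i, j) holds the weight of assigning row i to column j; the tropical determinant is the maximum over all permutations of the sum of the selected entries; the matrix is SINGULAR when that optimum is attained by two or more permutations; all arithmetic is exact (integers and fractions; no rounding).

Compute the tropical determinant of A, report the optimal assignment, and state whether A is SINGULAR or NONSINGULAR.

σ = (1, 2, 3): 11 + (-7) + 28 = 32
σ = (1, 3, 2): 11 + (-2) + 21 = 30
σ = (2, 1, 3): 22 + 20 + 28 = 70
σ = (2, 3, 1): 22 + (-2) + 23 = 43
σ = (3, 1, 2): 23 + 20 + 21 = 64
σ = (3, 2, 1): 23 + (-7) + 23 = 39
Optimal value attained by: σ = (2, 1, 3).
Answer: det⊕(A) = 70; verdict: NONSINGULAR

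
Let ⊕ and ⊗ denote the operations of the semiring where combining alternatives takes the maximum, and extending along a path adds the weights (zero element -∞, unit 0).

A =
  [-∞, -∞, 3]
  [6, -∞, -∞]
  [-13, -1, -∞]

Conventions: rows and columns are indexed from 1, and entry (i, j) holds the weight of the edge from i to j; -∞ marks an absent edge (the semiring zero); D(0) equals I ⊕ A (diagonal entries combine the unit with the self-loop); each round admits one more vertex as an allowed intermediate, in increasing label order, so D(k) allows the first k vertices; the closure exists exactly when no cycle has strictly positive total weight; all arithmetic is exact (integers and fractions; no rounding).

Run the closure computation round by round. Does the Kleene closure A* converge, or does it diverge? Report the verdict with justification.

D(0):
  [0, -∞, 3]
  [6, 0, -∞]
  [-13, -1, 0]
D(1):
  [0, -∞, 3]
  [6, 0, 9]
  [-13, -1, 0]
Detection: at round 2, diagonal entry (3, 3) turns strictly positive.
Key observation: the cycle 3->2->1->3 has total weight (-1) + 6 + 3, which is strictly positive.
Answer: DIVERGES — positive cycle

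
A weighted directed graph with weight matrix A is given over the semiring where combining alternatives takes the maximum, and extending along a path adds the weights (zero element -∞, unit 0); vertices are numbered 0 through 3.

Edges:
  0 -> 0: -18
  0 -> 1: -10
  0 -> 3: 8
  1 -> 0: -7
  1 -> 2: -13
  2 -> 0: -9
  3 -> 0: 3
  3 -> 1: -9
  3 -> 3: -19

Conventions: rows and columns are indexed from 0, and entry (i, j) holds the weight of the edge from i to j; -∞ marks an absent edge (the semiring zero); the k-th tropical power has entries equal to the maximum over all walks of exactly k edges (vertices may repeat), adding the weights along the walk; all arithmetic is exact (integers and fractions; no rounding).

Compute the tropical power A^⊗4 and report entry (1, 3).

A^⊗2:
  [11, -1, -23, -10]
  [-22, -17, -∞, 1]
  [-27, -19, -∞, -1]
  [-15, -7, -22, 11]
A^⊗3:
  [-7, 1, -14, 19]
  [4, -8, -30, -14]
  [2, -10, -32, -19]
  [14, 2, -20, -7]
A^⊗4:
  [22, 10, -12, 1]
  [-11, -6, -21, 12]
  [-16, -8, -23, 10]
  [-4, 4, -11, 22]
Key observation: the optimum is the walk 1->0->3->0->3, with weight (-7) + 8 + 3 + 8 = 12.
Optimal value attained by: walk 1->0->3->0->3.
Answer: (A^⊗4)[1][3] = 12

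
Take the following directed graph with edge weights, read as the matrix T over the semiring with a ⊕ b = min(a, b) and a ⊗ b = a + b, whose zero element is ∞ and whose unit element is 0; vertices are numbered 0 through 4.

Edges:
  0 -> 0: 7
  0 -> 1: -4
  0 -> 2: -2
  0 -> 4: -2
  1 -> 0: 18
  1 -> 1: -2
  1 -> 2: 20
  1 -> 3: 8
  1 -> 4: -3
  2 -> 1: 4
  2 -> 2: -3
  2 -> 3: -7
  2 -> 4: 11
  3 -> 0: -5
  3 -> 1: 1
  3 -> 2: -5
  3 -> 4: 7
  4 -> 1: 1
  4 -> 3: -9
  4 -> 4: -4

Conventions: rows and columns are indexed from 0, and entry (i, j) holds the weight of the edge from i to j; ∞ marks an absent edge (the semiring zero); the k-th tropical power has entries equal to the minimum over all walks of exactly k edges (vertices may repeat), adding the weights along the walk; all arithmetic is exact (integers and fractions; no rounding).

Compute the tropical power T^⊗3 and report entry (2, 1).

T^⊗2:
  [14, -6, -5, -11, -7]
  [3, -4, 3, -12, -7]
  [-12, -6, -12, -10, 0]
  [2, -9, -8, -12, -7]
  [-14, -8, -14, -13, -8]
T^⊗3:
  [-16, -10, -16, -16, -11]
  [-17, -11, -17, -16, -11]
  [-15, -16, -15, -19, -14]
  [-17, -11, -17, -16, -12]
  [-18, -18, -18, -21, -16]
Key observation: the optimum is the walk 2->3->0->1, with weight (-7) + (-5) + (-4) = -16.
Optimal value attained by: walk 2->3->0->1.
Answer: (T^⊗3)[2][1] = -16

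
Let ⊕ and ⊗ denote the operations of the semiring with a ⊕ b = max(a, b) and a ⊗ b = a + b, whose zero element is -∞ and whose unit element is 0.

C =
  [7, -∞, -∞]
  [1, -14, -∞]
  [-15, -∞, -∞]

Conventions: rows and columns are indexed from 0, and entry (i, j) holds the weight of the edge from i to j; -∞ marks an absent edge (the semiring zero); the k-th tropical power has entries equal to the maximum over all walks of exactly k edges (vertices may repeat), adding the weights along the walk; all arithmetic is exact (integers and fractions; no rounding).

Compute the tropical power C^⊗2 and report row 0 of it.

C^⊗2:
  [14, -∞, -∞]
  [8, -28, -∞]
  [-8, -∞, -∞]
Answer: row 0 of C^⊗2 = [14, -∞, -∞]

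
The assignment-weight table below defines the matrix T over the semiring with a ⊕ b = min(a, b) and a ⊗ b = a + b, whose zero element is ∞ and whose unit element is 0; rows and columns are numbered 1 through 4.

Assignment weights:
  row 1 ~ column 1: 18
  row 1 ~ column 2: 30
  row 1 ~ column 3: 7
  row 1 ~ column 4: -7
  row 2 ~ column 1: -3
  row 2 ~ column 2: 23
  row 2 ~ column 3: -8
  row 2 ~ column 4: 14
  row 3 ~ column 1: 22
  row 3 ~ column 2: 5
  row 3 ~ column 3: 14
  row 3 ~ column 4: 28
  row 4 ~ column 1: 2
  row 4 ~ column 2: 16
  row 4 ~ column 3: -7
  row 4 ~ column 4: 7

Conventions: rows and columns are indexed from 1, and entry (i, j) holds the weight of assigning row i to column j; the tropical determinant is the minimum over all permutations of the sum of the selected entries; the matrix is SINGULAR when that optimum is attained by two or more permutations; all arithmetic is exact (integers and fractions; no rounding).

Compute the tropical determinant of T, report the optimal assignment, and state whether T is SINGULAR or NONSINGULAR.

σ = (1, 2, 3, 4): 18 + 23 + 14 + 7 = 62
σ = (1, 2, 4, 3): 18 + 23 + 28 + (-7) = 62
σ = (1, 3, 2, 4): 18 + (-8) + 5 + 7 = 22
σ = (1, 3, 4, 2): 18 + (-8) + 28 + 16 = 54
σ = (1, 4, 2, 3): 18 + 14 + 5 + (-7) = 30
σ = (1, 4, 3, 2): 18 + 14 + 14 + 16 = 62
σ = (2, 1, 3, 4): 30 + (-3) + 14 + 7 = 48
σ = (2, 1, 4, 3): 30 + (-3) + 28 + (-7) = 48
σ = (2, 3, 1, 4): 30 + (-8) + 22 + 7 = 51
σ = (2, 3, 4, 1): 30 + (-8) + 28 + 2 = 52
σ = (2, 4, 1, 3): 30 + 14 + 22 + (-7) = 59
σ = (2, 4, 3, 1): 30 + 14 + 14 + 2 = 60
σ = (3, 1, 2, 4): 7 + (-3) + 5 + 7 = 16
σ = (3, 1, 4, 2): 7 + (-3) + 28 + 16 = 48
σ = (3, 2, 1, 4): 7 + 23 + 22 + 7 = 59
σ = (3, 2, 4, 1): 7 + 23 + 28 + 2 = 60
σ = (3, 4, 1, 2): 7 + 14 + 22 + 16 = 59
σ = (3, 4, 2, 1): 7 + 14 + 5 + 2 = 28
σ = (4, 1, 2, 3): (-7) + (-3) + 5 + (-7) = -12
σ = (4, 1, 3, 2): (-7) + (-3) + 14 + 16 = 20
σ = (4, 2, 1, 3): (-7) + 23 + 22 + (-7) = 31
σ = (4, 2, 3, 1): (-7) + 23 + 14 + 2 = 32
σ = (4, 3, 1, 2): (-7) + (-8) + 22 + 16 = 23
σ = (4, 3, 2, 1): (-7) + (-8) + 5 + 2 = -8
Optimal value attained by: σ = (4, 1, 2, 3).
Answer: det⊕(T) = -12; verdict: NONSINGULAR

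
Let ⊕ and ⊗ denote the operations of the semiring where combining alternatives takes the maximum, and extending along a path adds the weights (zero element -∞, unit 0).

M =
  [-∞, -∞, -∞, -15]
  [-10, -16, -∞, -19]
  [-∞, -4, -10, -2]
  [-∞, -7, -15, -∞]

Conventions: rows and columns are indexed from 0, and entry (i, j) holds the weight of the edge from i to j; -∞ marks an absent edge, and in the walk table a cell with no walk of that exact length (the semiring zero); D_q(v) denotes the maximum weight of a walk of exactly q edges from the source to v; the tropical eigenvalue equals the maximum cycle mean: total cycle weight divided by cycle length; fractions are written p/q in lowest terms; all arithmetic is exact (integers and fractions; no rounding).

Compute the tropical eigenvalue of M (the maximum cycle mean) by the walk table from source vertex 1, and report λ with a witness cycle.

q=0: [-∞, 0, -∞, -∞]
q=1: [-10, -16, -∞, -19]
q=2: [-26, -26, -34, -25]
q=3: [-36, -32, -40, -36]
q=4: [-42, -43, -50, -42]
Optimal cycle mean attained by: cycle 2->3->2, total (-2) + (-15), length 2.
Answer: λ = -17/2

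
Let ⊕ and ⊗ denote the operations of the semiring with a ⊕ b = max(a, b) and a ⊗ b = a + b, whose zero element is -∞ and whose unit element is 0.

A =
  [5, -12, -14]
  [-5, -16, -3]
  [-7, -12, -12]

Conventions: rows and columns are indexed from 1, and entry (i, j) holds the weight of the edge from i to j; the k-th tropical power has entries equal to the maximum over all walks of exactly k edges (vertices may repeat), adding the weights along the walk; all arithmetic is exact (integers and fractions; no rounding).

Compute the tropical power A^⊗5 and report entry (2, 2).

A^⊗2:
  [10, -7, -9]
  [0, -15, -15]
  [-2, -19, -15]
A^⊗3:
  [15, -2, -4]
  [5, -12, -14]
  [3, -14, -16]
A^⊗4:
  [20, 3, 1]
  [10, -7, -9]
  [8, -9, -11]
A^⊗5:
  [25, 8, 6]
  [15, -2, -4]
  [13, -4, -6]
Key observation: the optimum is the walk 2->1->1->1->1->2, with weight (-5) + 5 + 5 + 5 + (-12) = -2.
Optimal value attained by: walk 2->1->1->1->1->2.
Answer: (A^⊗5)[2][2] = -2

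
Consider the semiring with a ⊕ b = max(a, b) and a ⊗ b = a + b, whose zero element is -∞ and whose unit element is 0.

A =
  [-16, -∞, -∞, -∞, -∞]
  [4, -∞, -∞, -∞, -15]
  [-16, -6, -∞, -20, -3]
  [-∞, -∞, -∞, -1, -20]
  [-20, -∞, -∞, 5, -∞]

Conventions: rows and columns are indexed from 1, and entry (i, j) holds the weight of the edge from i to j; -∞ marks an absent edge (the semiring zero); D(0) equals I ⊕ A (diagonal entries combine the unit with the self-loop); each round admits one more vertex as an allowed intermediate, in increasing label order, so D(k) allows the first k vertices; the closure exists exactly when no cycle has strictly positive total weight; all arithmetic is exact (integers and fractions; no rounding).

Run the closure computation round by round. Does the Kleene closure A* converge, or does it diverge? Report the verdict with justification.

D(0):
  [0, -∞, -∞, -∞, -∞]
  [4, 0, -∞, -∞, -15]
  [-16, -6, 0, -20, -3]
  [-∞, -∞, -∞, 0, -20]
  [-20, -∞, -∞, 5, 0]
D(1):
  [0, -∞, -∞, -∞, -∞]
  [4, 0, -∞, -∞, -15]
  [-16, -6, 0, -20, -3]
  [-∞, -∞, -∞, 0, -20]
  [-20, -∞, -∞, 5, 0]
D(2):
  [0, -∞, -∞, -∞, -∞]
  [4, 0, -∞, -∞, -15]
  [-2, -6, 0, -20, -3]
  [-∞, -∞, -∞, 0, -20]
  [-20, -∞, -∞, 5, 0]
D(3):
  [0, -∞, -∞, -∞, -∞]
  [4, 0, -∞, -∞, -15]
  [-2, -6, 0, -20, -3]
  [-∞, -∞, -∞, 0, -20]
  [-20, -∞, -∞, 5, 0]
D(4):
  [0, -∞, -∞, -∞, -∞]
  [4, 0, -∞, -∞, -15]
  [-2, -6, 0, -20, -3]
  [-∞, -∞, -∞, 0, -20]
  [-20, -∞, -∞, 5, 0]
D(5):
  [0, -∞, -∞, -∞, -∞]
  [4, 0, -∞, -10, -15]
  [-2, -6, 0, 2, -3]
  [-40, -∞, -∞, 0, -20]
  [-20, -∞, -∞, 5, 0]
Key observation: every diagonal entry stays at the unit through all rounds, so no improving cycle exists.
Answer: CONVERGES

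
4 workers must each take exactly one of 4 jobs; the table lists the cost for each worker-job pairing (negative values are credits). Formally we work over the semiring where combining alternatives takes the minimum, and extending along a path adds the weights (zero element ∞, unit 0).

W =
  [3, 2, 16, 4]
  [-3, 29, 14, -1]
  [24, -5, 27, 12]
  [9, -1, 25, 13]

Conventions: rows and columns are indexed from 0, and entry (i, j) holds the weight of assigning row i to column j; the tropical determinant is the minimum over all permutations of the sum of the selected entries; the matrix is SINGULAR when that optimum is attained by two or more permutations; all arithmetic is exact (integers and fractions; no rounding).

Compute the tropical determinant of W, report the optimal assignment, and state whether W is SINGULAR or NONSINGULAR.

σ = (0, 1, 2, 3): 3 + 29 + 27 + 13 = 72
σ = (0, 1, 3, 2): 3 + 29 + 12 + 25 = 69
σ = (0, 2, 1, 3): 3 + 14 + (-5) + 13 = 25
σ = (0, 2, 3, 1): 3 + 14 + 12 + (-1) = 28
σ = (0, 3, 1, 2): 3 + (-1) + (-5) + 25 = 22
σ = (0, 3, 2, 1): 3 + (-1) + 27 + (-1) = 28
σ = (1, 0, 2, 3): 2 + (-3) + 27 + 13 = 39
σ = (1, 0, 3, 2): 2 + (-3) + 12 + 25 = 36
σ = (1, 2, 0, 3): 2 + 14 + 24 + 13 = 53
σ = (1, 2, 3, 0): 2 + 14 + 12 + 9 = 37
σ = (1, 3, 0, 2): 2 + (-1) + 24 + 25 = 50
σ = (1, 3, 2, 0): 2 + (-1) + 27 + 9 = 37
σ = (2, 0, 1, 3): 16 + (-3) + (-5) + 13 = 21
σ = (2, 0, 3, 1): 16 + (-3) + 12 + (-1) = 24
σ = (2, 1, 0, 3): 16 + 29 + 24 + 13 = 82
σ = (2, 1, 3, 0): 16 + 29 + 12 + 9 = 66
σ = (2, 3, 0, 1): 16 + (-1) + 24 + (-1) = 38
σ = (2, 3, 1, 0): 16 + (-1) + (-5) + 9 = 19
σ = (3, 0, 1, 2): 4 + (-3) + (-5) + 25 = 21
σ = (3, 0, 2, 1): 4 + (-3) + 27 + (-1) = 27
σ = (3, 1, 0, 2): 4 + 29 + 24 + 25 = 82
σ = (3, 1, 2, 0): 4 + 29 + 27 + 9 = 69
σ = (3, 2, 0, 1): 4 + 14 + 24 + (-1) = 41
σ = (3, 2, 1, 0): 4 + 14 + (-5) + 9 = 22
Optimal value attained by: σ = (2, 3, 1, 0).
Answer: det⊕(W) = 19; verdict: NONSINGULAR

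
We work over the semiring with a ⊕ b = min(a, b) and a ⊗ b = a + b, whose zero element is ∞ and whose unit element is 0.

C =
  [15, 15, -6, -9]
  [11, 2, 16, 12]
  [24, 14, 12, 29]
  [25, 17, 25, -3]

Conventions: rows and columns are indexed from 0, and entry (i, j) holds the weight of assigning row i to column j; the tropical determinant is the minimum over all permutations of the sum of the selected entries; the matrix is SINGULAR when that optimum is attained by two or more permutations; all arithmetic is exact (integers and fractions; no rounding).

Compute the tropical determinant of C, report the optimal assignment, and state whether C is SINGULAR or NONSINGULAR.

σ = (0, 1, 2, 3): 15 + 2 + 12 + (-3) = 26
σ = (0, 1, 3, 2): 15 + 2 + 29 + 25 = 71
σ = (0, 2, 1, 3): 15 + 16 + 14 + (-3) = 42
σ = (0, 2, 3, 1): 15 + 16 + 29 + 17 = 77
σ = (0, 3, 1, 2): 15 + 12 + 14 + 25 = 66
σ = (0, 3, 2, 1): 15 + 12 + 12 + 17 = 56
σ = (1, 0, 2, 3): 15 + 11 + 12 + (-3) = 35
σ = (1, 0, 3, 2): 15 + 11 + 29 + 25 = 80
σ = (1, 2, 0, 3): 15 + 16 + 24 + (-3) = 52
σ = (1, 2, 3, 0): 15 + 16 + 29 + 25 = 85
σ = (1, 3, 0, 2): 15 + 12 + 24 + 25 = 76
σ = (1, 3, 2, 0): 15 + 12 + 12 + 25 = 64
σ = (2, 0, 1, 3): (-6) + 11 + 14 + (-3) = 16
σ = (2, 0, 3, 1): (-6) + 11 + 29 + 17 = 51
σ = (2, 1, 0, 3): (-6) + 2 + 24 + (-3) = 17
σ = (2, 1, 3, 0): (-6) + 2 + 29 + 25 = 50
σ = (2, 3, 0, 1): (-6) + 12 + 24 + 17 = 47
σ = (2, 3, 1, 0): (-6) + 12 + 14 + 25 = 45
σ = (3, 0, 1, 2): (-9) + 11 + 14 + 25 = 41
σ = (3, 0, 2, 1): (-9) + 11 + 12 + 17 = 31
σ = (3, 1, 0, 2): (-9) + 2 + 24 + 25 = 42
σ = (3, 1, 2, 0): (-9) + 2 + 12 + 25 = 30
σ = (3, 2, 0, 1): (-9) + 16 + 24 + 17 = 48
σ = (3, 2, 1, 0): (-9) + 16 + 14 + 25 = 46
Optimal value attained by: σ = (2, 0, 1, 3).
Answer: det⊕(C) = 16; verdict: NONSINGULAR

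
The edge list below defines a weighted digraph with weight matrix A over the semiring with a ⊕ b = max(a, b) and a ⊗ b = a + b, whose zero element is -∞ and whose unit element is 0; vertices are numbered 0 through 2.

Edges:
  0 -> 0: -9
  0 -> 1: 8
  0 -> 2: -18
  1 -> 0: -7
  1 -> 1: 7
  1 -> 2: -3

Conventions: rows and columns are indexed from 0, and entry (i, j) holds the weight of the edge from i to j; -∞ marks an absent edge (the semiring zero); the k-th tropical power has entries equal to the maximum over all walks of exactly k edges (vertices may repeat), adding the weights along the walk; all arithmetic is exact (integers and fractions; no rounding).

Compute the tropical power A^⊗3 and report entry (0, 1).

A^⊗2:
  [1, 15, 5]
  [0, 14, 4]
  [-∞, -∞, -∞]
A^⊗3:
  [8, 22, 12]
  [7, 21, 11]
  [-∞, -∞, -∞]
Key observation: the optimum is the walk 0->1->1->1, with weight 8 + 7 + 7 = 22.
Optimal value attained by: walk 0->1->1->1.
Answer: (A^⊗3)[0][1] = 22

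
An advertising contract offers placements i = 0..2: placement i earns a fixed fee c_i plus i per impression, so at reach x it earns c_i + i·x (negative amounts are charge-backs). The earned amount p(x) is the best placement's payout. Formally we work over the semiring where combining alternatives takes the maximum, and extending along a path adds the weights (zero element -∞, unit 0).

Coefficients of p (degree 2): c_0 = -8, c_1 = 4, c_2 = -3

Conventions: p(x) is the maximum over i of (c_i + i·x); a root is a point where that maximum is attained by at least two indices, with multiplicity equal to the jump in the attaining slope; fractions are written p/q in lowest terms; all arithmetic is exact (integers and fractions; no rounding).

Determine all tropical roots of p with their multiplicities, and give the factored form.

hull edge (i=0, c=-8) to (i=1, c=4): slope 12, span 1
hull edge (i=1, c=4) to (i=2, c=-3): slope -7, span 1
Factored form: p(x) = -3 ⊗ (x ⊕ (-12)) ⊗ (x ⊕ 7)
Answer: roots = -12 (mult 1), 7 (mult 1)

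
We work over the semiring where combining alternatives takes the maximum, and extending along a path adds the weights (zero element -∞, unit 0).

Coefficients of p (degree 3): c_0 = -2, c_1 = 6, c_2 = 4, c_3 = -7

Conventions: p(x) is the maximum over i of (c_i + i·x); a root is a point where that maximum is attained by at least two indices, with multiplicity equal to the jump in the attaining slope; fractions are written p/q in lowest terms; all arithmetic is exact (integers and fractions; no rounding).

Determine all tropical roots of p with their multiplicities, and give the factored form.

hull edge (i=0, c=-2) to (i=1, c=6): slope 8, span 1
hull edge (i=1, c=6) to (i=2, c=4): slope -2, span 1
hull edge (i=2, c=4) to (i=3, c=-7): slope -11, span 1
Factored form: p(x) = -7 ⊗ (x ⊕ (-8)) ⊗ (x ⊕ 2) ⊗ (x ⊕ 11)
Answer: roots = -8 (mult 1), 2 (mult 1), 11 (mult 1)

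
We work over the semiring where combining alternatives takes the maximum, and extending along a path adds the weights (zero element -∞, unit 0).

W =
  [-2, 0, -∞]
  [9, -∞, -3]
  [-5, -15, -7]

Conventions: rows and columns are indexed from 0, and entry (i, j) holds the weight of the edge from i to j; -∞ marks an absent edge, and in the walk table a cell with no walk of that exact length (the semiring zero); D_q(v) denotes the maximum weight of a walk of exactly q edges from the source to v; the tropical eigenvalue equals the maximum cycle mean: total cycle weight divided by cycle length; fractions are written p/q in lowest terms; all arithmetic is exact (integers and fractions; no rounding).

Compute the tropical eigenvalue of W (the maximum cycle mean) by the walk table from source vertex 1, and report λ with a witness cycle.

q=0: [-∞, 0, -∞]
q=1: [9, -∞, -3]
q=2: [7, 9, -10]
q=3: [18, 7, 6]
Optimal cycle mean attained by: cycle 0->1->0, total 0 + 9, length 2.
Answer: λ = 9/2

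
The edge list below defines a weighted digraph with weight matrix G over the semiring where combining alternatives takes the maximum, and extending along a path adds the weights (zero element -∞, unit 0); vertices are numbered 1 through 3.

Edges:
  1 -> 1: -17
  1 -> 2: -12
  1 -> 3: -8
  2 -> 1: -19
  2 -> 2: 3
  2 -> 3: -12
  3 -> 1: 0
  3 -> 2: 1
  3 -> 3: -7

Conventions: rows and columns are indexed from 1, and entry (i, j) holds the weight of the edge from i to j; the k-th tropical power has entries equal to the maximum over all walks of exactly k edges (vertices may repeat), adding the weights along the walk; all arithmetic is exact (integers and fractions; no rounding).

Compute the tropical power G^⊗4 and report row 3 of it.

G^⊗2:
  [-8, -7, -15]
  [-12, 6, -9]
  [-7, 4, -8]
G^⊗3:
  [-15, -4, -16]
  [-9, 9, -6]
  [-8, 7, -8]
G^⊗4:
  [-16, -1, -16]
  [-6, 12, -3]
  [-8, 10, -5]
Answer: row 3 of G^⊗4 = [-8, 10, -5]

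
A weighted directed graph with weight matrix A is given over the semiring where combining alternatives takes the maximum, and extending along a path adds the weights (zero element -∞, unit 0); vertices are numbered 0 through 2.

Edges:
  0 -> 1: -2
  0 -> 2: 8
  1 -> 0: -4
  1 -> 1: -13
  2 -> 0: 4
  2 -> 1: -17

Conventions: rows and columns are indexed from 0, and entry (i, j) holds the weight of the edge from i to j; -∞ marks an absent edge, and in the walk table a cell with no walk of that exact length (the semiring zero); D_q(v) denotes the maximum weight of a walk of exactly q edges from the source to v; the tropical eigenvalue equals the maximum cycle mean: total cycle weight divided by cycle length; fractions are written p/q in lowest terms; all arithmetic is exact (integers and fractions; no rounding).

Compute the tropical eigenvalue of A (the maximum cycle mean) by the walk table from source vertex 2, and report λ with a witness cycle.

q=0: [-∞, -∞, 0]
q=1: [4, -17, -∞]
q=2: [-21, 2, 12]
q=3: [16, -5, -13]
Optimal cycle mean attained by: cycle 0->2->0, total 8 + 4, length 2.
Answer: λ = 6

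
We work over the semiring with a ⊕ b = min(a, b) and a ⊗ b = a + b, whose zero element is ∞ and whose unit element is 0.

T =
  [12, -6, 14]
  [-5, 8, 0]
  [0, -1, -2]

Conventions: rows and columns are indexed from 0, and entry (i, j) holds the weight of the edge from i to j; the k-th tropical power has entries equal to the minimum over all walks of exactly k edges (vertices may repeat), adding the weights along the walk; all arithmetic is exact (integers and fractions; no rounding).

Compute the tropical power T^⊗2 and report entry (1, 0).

T^⊗2:
  [-11, 2, -6]
  [0, -11, -2]
  [-6, -6, -4]
Key observation: the optimum is the walk 1->2->0, with weight 0 + 0 = 0.
Optimal value attained by: walk 1->2->0.
Answer: (T^⊗2)[1][0] = 0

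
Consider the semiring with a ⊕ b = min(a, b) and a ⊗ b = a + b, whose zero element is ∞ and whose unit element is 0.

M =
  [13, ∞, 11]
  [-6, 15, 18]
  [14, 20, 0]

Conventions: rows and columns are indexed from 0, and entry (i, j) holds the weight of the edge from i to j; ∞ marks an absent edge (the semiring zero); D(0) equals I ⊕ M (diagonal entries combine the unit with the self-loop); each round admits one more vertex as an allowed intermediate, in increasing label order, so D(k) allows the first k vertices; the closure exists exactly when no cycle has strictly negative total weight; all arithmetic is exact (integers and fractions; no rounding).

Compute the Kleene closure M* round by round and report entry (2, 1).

D(0):
  [0, ∞, 11]
  [-6, 0, 18]
  [14, 20, 0]
D(1):
  [0, ∞, 11]
  [-6, 0, 5]
  [14, 20, 0]
D(2):
  [0, ∞, 11]
  [-6, 0, 5]
  [14, 20, 0]
D(3):
  [0, 31, 11]
  [-6, 0, 5]
  [14, 20, 0]
Answer: M*[2][1] = 20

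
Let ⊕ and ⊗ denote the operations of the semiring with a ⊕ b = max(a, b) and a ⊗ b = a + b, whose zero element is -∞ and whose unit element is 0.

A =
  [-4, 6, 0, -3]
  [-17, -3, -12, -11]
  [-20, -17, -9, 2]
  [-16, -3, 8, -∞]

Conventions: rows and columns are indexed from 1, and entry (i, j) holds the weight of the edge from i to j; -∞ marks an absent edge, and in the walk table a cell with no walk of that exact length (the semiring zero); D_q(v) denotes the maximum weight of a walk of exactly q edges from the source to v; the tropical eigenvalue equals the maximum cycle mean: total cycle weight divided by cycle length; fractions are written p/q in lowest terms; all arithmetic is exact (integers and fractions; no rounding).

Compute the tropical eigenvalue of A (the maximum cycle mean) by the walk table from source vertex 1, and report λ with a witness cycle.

q=0: [0, -∞, -∞, -∞]
q=1: [-4, 6, 0, -3]
q=2: [-8, 3, 5, 2]
q=3: [-12, 0, 10, 7]
q=4: [-9, 4, 15, 12]
Optimal cycle mean attained by: cycle 3->4->3, total 2 + 8, length 2.
Answer: λ = 5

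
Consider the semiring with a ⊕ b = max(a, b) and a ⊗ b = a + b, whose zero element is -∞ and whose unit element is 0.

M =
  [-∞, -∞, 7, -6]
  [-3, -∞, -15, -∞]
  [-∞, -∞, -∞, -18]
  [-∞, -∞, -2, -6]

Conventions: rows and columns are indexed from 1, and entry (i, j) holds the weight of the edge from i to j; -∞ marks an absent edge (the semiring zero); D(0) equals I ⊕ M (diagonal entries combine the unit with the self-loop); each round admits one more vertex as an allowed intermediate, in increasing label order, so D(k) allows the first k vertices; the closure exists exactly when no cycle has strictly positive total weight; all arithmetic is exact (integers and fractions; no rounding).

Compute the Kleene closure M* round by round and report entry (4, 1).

D(0):
  [0, -∞, 7, -6]
  [-3, 0, -15, -∞]
  [-∞, -∞, 0, -18]
  [-∞, -∞, -2, 0]
D(1):
  [0, -∞, 7, -6]
  [-3, 0, 4, -9]
  [-∞, -∞, 0, -18]
  [-∞, -∞, -2, 0]
D(2):
  [0, -∞, 7, -6]
  [-3, 0, 4, -9]
  [-∞, -∞, 0, -18]
  [-∞, -∞, -2, 0]
D(3):
  [0, -∞, 7, -6]
  [-3, 0, 4, -9]
  [-∞, -∞, 0, -18]
  [-∞, -∞, -2, 0]
D(4):
  [0, -∞, 7, -6]
  [-3, 0, 4, -9]
  [-∞, -∞, 0, -18]
  [-∞, -∞, -2, 0]
Answer: M*[4][1] = -∞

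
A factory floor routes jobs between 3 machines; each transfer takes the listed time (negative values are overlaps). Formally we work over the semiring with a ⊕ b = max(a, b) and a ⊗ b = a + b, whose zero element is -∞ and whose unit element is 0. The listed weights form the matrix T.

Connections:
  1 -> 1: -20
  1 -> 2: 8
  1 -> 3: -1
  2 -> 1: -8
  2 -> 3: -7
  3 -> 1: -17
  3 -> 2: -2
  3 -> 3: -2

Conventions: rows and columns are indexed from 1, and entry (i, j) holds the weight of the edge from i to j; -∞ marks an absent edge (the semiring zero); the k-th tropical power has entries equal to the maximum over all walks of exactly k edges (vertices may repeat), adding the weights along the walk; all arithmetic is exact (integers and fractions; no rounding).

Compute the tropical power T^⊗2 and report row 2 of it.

T^⊗2:
  [0, -3, 1]
  [-24, 0, -9]
  [-10, -4, -4]
Answer: row 2 of T^⊗2 = [-24, 0, -9]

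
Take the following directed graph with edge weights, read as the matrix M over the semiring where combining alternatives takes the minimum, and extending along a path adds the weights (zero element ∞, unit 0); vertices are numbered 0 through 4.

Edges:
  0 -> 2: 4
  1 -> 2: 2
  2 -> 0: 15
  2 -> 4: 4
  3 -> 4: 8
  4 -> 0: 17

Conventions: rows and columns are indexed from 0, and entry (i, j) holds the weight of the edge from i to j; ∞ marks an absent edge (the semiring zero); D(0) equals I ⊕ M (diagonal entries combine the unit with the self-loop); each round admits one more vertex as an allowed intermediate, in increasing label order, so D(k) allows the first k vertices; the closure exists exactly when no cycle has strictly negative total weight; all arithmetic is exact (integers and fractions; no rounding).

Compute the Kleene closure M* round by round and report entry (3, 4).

D(0):
  [0, ∞, 4, ∞, ∞]
  [∞, 0, 2, ∞, ∞]
  [15, ∞, 0, ∞, 4]
  [∞, ∞, ∞, 0, 8]
  [17, ∞, ∞, ∞, 0]
D(1):
  [0, ∞, 4, ∞, ∞]
  [∞, 0, 2, ∞, ∞]
  [15, ∞, 0, ∞, 4]
  [∞, ∞, ∞, 0, 8]
  [17, ∞, 21, ∞, 0]
D(2):
  [0, ∞, 4, ∞, ∞]
  [∞, 0, 2, ∞, ∞]
  [15, ∞, 0, ∞, 4]
  [∞, ∞, ∞, 0, 8]
  [17, ∞, 21, ∞, 0]
D(3):
  [0, ∞, 4, ∞, 8]
  [17, 0, 2, ∞, 6]
  [15, ∞, 0, ∞, 4]
  [∞, ∞, ∞, 0, 8]
  [17, ∞, 21, ∞, 0]
D(4):
  [0, ∞, 4, ∞, 8]
  [17, 0, 2, ∞, 6]
  [15, ∞, 0, ∞, 4]
  [∞, ∞, ∞, 0, 8]
  [17, ∞, 21, ∞, 0]
D(5):
  [0, ∞, 4, ∞, 8]
  [17, 0, 2, ∞, 6]
  [15, ∞, 0, ∞, 4]
  [25, ∞, 29, 0, 8]
  [17, ∞, 21, ∞, 0]
Answer: M*[3][4] = 8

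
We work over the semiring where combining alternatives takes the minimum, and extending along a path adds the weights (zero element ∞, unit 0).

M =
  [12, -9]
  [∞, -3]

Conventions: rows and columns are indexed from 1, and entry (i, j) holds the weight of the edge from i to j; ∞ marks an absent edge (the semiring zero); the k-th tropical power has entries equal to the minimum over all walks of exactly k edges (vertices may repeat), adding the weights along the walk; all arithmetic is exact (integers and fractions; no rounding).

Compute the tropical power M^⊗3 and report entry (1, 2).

M^⊗2:
  [24, -12]
  [∞, -6]
M^⊗3:
  [36, -15]
  [∞, -9]
Key observation: the optimum is the walk 1->2->2->2, with weight (-9) + (-3) + (-3) = -15.
Optimal value attained by: walk 1->2->2->2.
Answer: (M^⊗3)[1][2] = -15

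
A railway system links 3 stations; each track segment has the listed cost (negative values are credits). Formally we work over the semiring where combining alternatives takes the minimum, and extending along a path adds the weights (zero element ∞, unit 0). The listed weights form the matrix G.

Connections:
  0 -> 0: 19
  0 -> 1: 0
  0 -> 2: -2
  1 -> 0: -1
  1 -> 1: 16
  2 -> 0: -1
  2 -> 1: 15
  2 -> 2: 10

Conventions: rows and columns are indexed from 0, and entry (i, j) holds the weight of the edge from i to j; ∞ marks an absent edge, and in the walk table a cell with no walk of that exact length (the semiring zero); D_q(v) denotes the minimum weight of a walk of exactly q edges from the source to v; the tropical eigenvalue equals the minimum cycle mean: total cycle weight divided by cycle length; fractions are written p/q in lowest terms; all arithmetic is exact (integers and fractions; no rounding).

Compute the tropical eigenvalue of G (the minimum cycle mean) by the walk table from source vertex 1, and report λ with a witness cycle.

q=0: [∞, 0, ∞]
q=1: [-1, 16, ∞]
q=2: [15, -1, -3]
q=3: [-4, 12, 7]
Optimal cycle mean attained by: cycle 0->2->0, total (-2) + (-1), length 2.
Answer: λ = -3/2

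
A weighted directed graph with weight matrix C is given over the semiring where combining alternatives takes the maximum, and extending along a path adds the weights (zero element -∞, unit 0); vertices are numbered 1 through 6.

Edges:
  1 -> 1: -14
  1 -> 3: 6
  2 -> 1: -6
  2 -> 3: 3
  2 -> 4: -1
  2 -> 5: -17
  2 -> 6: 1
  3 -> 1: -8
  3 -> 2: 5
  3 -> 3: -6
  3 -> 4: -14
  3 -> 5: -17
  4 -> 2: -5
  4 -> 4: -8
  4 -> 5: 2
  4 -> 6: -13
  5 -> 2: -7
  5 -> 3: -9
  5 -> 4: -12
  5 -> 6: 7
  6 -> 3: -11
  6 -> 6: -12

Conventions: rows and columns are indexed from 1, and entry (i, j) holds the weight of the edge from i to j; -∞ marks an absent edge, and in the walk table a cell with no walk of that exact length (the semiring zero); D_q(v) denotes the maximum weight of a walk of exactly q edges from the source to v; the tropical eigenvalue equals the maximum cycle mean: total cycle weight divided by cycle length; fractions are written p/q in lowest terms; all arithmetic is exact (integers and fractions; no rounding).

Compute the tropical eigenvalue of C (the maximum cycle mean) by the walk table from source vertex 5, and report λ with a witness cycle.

q=0: [-∞, -∞, -∞, -∞, 0, -∞]
q=1: [-∞, -7, -9, -12, -∞, 7]
q=2: [-13, -4, -4, -8, -10, -5]
q=3: [-10, 1, -1, -5, -6, -3]
q=4: [-5, 4, 4, 0, -3, 2]
q=5: [-2, 9, 7, 3, 2, 5]
q=6: [3, 12, 12, 8, 5, 10]
Optimal cycle mean attained by: cycle 2->3->2, total 3 + 5, length 2.
Answer: λ = 4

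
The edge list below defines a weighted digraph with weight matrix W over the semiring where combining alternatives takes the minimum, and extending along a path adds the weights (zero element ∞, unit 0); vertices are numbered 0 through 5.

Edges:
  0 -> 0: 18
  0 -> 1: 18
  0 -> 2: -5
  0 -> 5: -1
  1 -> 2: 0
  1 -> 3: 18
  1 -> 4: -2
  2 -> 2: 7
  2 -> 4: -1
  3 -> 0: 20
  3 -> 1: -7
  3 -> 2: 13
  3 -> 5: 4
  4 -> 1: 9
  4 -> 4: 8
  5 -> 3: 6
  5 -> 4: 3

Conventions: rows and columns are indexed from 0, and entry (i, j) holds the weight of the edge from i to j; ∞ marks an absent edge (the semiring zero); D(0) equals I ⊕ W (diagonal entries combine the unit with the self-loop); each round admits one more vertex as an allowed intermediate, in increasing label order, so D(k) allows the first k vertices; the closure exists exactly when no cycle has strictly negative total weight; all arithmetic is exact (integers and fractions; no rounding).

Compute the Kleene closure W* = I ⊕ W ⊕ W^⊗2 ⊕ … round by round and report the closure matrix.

D(0):
  [0, 18, -5, ∞, ∞, -1]
  [∞, 0, 0, 18, -2, ∞]
  [∞, ∞, 0, ∞, -1, ∞]
  [20, -7, 13, 0, ∞, 4]
  [∞, 9, ∞, ∞, 0, ∞]
  [∞, ∞, ∞, 6, 3, 0]
D(1):
  [0, 18, -5, ∞, ∞, -1]
  [∞, 0, 0, 18, -2, ∞]
  [∞, ∞, 0, ∞, -1, ∞]
  [20, -7, 13, 0, ∞, 4]
  [∞, 9, ∞, ∞, 0, ∞]
  [∞, ∞, ∞, 6, 3, 0]
D(2):
  [0, 18, -5, 36, 16, -1]
  [∞, 0, 0, 18, -2, ∞]
  [∞, ∞, 0, ∞, -1, ∞]
  [20, -7, -7, 0, -9, 4]
  [∞, 9, 9, 27, 0, ∞]
  [∞, ∞, ∞, 6, 3, 0]
D(3):
  [0, 18, -5, 36, -6, -1]
  [∞, 0, 0, 18, -2, ∞]
  [∞, ∞, 0, ∞, -1, ∞]
  [20, -7, -7, 0, -9, 4]
  [∞, 9, 9, 27, 0, ∞]
  [∞, ∞, ∞, 6, 3, 0]
D(4):
  [0, 18, -5, 36, -6, -1]
  [38, 0, 0, 18, -2, 22]
  [∞, ∞, 0, ∞, -1, ∞]
  [20, -7, -7, 0, -9, 4]
  [47, 9, 9, 27, 0, 31]
  [26, -1, -1, 6, -3, 0]
D(5):
  [0, 3, -5, 21, -6, -1]
  [38, 0, 0, 18, -2, 22]
  [46, 8, 0, 26, -1, 30]
  [20, -7, -7, 0, -9, 4]
  [47, 9, 9, 27, 0, 31]
  [26, -1, -1, 6, -3, 0]
D(6):
  [0, -2, -5, 5, -6, -1]
  [38, 0, 0, 18, -2, 22]
  [46, 8, 0, 26, -1, 30]
  [20, -7, -7, 0, -9, 4]
  [47, 9, 9, 27, 0, 31]
  [26, -1, -1, 6, -3, 0]
Answer: W* = [[0, -2, -5, 5, -6, -1], [38, 0, 0, 18, -2, 22], [46, 8, 0, 26, -1, 30], [20, -7, -7, 0, -9, 4], [47, 9, 9, 27, 0, 31], [26, -1, -1, 6, -3, 0]]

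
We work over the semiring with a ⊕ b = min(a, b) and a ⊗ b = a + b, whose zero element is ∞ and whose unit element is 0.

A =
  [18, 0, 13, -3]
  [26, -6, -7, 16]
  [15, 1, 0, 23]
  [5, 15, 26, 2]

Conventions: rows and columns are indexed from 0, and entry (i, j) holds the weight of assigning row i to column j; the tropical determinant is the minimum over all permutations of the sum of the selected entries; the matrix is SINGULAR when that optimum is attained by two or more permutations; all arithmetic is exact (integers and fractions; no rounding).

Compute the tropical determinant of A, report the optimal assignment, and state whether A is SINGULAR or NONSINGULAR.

σ = (0, 1, 2, 3): 18 + (-6) + 0 + 2 = 14
σ = (0, 1, 3, 2): 18 + (-6) + 23 + 26 = 61
σ = (0, 2, 1, 3): 18 + (-7) + 1 + 2 = 14
σ = (0, 2, 3, 1): 18 + (-7) + 23 + 15 = 49
σ = (0, 3, 1, 2): 18 + 16 + 1 + 26 = 61
σ = (0, 3, 2, 1): 18 + 16 + 0 + 15 = 49
σ = (1, 0, 2, 3): 0 + 26 + 0 + 2 = 28
σ = (1, 0, 3, 2): 0 + 26 + 23 + 26 = 75
σ = (1, 2, 0, 3): 0 + (-7) + 15 + 2 = 10
σ = (1, 2, 3, 0): 0 + (-7) + 23 + 5 = 21
σ = (1, 3, 0, 2): 0 + 16 + 15 + 26 = 57
σ = (1, 3, 2, 0): 0 + 16 + 0 + 5 = 21
σ = (2, 0, 1, 3): 13 + 26 + 1 + 2 = 42
σ = (2, 0, 3, 1): 13 + 26 + 23 + 15 = 77
σ = (2, 1, 0, 3): 13 + (-6) + 15 + 2 = 24
σ = (2, 1, 3, 0): 13 + (-6) + 23 + 5 = 35
σ = (2, 3, 0, 1): 13 + 16 + 15 + 15 = 59
σ = (2, 3, 1, 0): 13 + 16 + 1 + 5 = 35
σ = (3, 0, 1, 2): (-3) + 26 + 1 + 26 = 50
σ = (3, 0, 2, 1): (-3) + 26 + 0 + 15 = 38
σ = (3, 1, 0, 2): (-3) + (-6) + 15 + 26 = 32
σ = (3, 1, 2, 0): (-3) + (-6) + 0 + 5 = -4
σ = (3, 2, 0, 1): (-3) + (-7) + 15 + 15 = 20
σ = (3, 2, 1, 0): (-3) + (-7) + 1 + 5 = -4
Optimal value attained by: σ = (3, 1, 2, 0).
Answer: det⊕(A) = -4; verdict: SINGULAR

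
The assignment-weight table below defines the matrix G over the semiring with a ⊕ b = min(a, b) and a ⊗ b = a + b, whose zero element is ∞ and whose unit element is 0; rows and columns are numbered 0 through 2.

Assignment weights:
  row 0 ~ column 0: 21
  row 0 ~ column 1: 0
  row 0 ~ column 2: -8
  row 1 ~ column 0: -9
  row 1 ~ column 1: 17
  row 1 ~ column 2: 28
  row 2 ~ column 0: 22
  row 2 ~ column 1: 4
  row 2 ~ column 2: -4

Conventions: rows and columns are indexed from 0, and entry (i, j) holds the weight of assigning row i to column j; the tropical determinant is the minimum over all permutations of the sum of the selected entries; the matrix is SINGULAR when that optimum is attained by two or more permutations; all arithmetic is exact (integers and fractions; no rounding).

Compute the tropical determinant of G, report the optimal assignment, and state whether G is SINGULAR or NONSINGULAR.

σ = (0, 1, 2): 21 + 17 + (-4) = 34
σ = (0, 2, 1): 21 + 28 + 4 = 53
σ = (1, 0, 2): 0 + (-9) + (-4) = -13
σ = (1, 2, 0): 0 + 28 + 22 = 50
σ = (2, 0, 1): (-8) + (-9) + 4 = -13
σ = (2, 1, 0): (-8) + 17 + 22 = 31
Optimal value attained by: σ = (1, 0, 2).
Answer: det⊕(G) = -13; verdict: SINGULAR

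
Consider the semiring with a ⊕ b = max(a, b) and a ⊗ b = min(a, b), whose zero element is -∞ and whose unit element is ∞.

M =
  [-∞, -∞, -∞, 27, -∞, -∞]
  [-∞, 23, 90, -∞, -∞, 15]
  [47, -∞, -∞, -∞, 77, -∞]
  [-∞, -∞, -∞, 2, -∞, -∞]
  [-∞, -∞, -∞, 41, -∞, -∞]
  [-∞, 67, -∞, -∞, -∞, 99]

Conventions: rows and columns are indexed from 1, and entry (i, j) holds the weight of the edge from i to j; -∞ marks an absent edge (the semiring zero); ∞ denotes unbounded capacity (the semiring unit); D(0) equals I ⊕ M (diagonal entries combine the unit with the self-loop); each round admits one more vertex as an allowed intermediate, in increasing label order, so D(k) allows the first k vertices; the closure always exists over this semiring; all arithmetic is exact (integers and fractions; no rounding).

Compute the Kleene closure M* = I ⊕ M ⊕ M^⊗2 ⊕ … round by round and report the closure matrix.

D(0):
  [∞, -∞, -∞, 27, -∞, -∞]
  [-∞, ∞, 90, -∞, -∞, 15]
  [47, -∞, ∞, -∞, 77, -∞]
  [-∞, -∞, -∞, ∞, -∞, -∞]
  [-∞, -∞, -∞, 41, ∞, -∞]
  [-∞, 67, -∞, -∞, -∞, ∞]
D(1):
  [∞, -∞, -∞, 27, -∞, -∞]
  [-∞, ∞, 90, -∞, -∞, 15]
  [47, -∞, ∞, 27, 77, -∞]
  [-∞, -∞, -∞, ∞, -∞, -∞]
  [-∞, -∞, -∞, 41, ∞, -∞]
  [-∞, 67, -∞, -∞, -∞, ∞]
D(2):
  [∞, -∞, -∞, 27, -∞, -∞]
  [-∞, ∞, 90, -∞, -∞, 15]
  [47, -∞, ∞, 27, 77, -∞]
  [-∞, -∞, -∞, ∞, -∞, -∞]
  [-∞, -∞, -∞, 41, ∞, -∞]
  [-∞, 67, 67, -∞, -∞, ∞]
D(3):
  [∞, -∞, -∞, 27, -∞, -∞]
  [47, ∞, 90, 27, 77, 15]
  [47, -∞, ∞, 27, 77, -∞]
  [-∞, -∞, -∞, ∞, -∞, -∞]
  [-∞, -∞, -∞, 41, ∞, -∞]
  [47, 67, 67, 27, 67, ∞]
D(4):
  [∞, -∞, -∞, 27, -∞, -∞]
  [47, ∞, 90, 27, 77, 15]
  [47, -∞, ∞, 27, 77, -∞]
  [-∞, -∞, -∞, ∞, -∞, -∞]
  [-∞, -∞, -∞, 41, ∞, -∞]
  [47, 67, 67, 27, 67, ∞]
D(5):
  [∞, -∞, -∞, 27, -∞, -∞]
  [47, ∞, 90, 41, 77, 15]
  [47, -∞, ∞, 41, 77, -∞]
  [-∞, -∞, -∞, ∞, -∞, -∞]
  [-∞, -∞, -∞, 41, ∞, -∞]
  [47, 67, 67, 41, 67, ∞]
D(6):
  [∞, -∞, -∞, 27, -∞, -∞]
  [47, ∞, 90, 41, 77, 15]
  [47, -∞, ∞, 41, 77, -∞]
  [-∞, -∞, -∞, ∞, -∞, -∞]
  [-∞, -∞, -∞, 41, ∞, -∞]
  [47, 67, 67, 41, 67, ∞]
Answer: M* = [[∞, -∞, -∞, 27, -∞, -∞], [47, ∞, 90, 41, 77, 15], [47, -∞, ∞, 41, 77, -∞], [-∞, -∞, -∞, ∞, -∞, -∞], [-∞, -∞, -∞, 41, ∞, -∞], [47, 67, 67, 41, 67, ∞]]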